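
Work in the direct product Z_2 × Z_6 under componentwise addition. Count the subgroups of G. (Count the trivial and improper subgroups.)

10

|G| = 12, so by Lagrange every subgroup order divides 12. Divisors: 1, 2, 3, 4, 6, 12.
Subgroups by order — order 1: 1; order 2: 3; order 3: 1; order 4: 1; order 6: 3; order 12: 1.
Total: 1 + 3 + 1 + 1 + 3 + 1 = 10.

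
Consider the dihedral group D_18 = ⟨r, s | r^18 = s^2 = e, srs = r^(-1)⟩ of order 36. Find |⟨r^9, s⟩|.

4

|⟨r^9⟩| = 2 and |⟨s⟩| = 2, so |H| is a multiple of lcm(2, 2) = 2 and divides |G| = 36.
Closing under the operation: H = {e, r^9, s, r^9s}, so |H| = 4.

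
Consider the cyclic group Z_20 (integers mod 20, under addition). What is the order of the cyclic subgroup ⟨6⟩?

In Z_20, the order of an element a is n/gcd(a, n).
gcd(6, 20) = 2, so |⟨6⟩| = 20/2 = 10.

10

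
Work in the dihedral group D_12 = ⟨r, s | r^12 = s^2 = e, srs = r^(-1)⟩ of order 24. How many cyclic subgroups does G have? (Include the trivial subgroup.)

18

A cyclic subgroup of order d is generated by each of its φ(d) elements of order d, so the cyclic subgroups of order d number (#elements of order d)/φ(d).
Cyclic subgroups by order — order 1: 1; order 2: 13; order 3: 1; order 4: 1; order 6: 1; order 12: 1.
Total: 18.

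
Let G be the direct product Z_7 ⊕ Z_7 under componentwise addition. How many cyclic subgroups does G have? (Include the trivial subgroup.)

Group the elements of G by the cyclic subgroup they generate; each cyclic subgroup of order d accounts for φ(d) elements.
Cyclic subgroups by order — order 1: 1; order 7: 8.
Total: 9.

9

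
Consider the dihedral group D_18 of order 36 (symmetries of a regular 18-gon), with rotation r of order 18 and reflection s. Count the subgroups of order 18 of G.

3

|G| = 36 and 18 | 36, so subgroups of order 18 are possible by Lagrange.
The subgroups of order 18 are: {e, r, r^2, r^3, r^4, r^5, r^6, r^7, r^8, r^9, r^10, r^11, r^12, r^13, r^14, r^15, r^16, r^17}; {e, r^2, r^4, r^6, r^8, r^10, r^12, r^14, r^16, s, r^2s, r^4s, r^6s, r^8s, r^10s, r^12s, r^14s, r^16s}; {e, r^2, r^4, r^6, r^8, r^10, r^12, r^14, r^16, rs, r^3s, r^5s, r^7s, r^9s, r^11s, r^13s, r^15s, r^17s}.
So G has 3 subgroups of order 18.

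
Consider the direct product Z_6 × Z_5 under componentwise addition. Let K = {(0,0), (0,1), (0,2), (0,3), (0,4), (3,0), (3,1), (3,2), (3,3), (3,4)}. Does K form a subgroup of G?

|K| = 10 divides |G| = 30, consistent with Lagrange.
K contains the identity, every element's inverse is in K, and K is closed under +: it is a subgroup.
In fact K = ⟨(3,4)⟩.

Yes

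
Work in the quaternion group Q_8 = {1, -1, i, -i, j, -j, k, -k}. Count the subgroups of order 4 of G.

3

|G| = 8 and 4 | 8, so subgroups of order 4 are possible by Lagrange.
The subgroups of order 4 are: {1, -1, i, -i}; {1, -1, j, -j}; {1, -1, k, -k}.
So G has 3 subgroups of order 4.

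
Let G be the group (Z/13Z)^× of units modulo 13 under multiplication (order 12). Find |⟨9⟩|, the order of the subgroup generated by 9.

Compute successive powers of 9 mod 13: 9, 3, 1; 9^3 ≡ 1 (mod 13).
So |⟨9⟩| = 3.

3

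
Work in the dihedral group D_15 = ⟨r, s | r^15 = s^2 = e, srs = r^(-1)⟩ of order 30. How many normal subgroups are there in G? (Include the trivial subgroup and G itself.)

5

G has 28 subgroups. Checking conjugation-invariance by order — order 1: 1/1 normal; order 2: 0/15 normal; order 3: 1/1 normal; order 5: 1/1 normal; order 6: 0/5 normal; order 10: 0/3 normal; order 15: 1/1 normal; order 30: 1/1 normal.
Total normal subgroups: 5.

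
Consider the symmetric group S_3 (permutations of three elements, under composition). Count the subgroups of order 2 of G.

3

|G| = 6 and 2 | 6, so subgroups of order 2 are possible by Lagrange.
The subgroups of order 2 are: {e, (1 2)}; {e, (1 3)}; {e, (2 3)}.
So G has 3 subgroups of order 2.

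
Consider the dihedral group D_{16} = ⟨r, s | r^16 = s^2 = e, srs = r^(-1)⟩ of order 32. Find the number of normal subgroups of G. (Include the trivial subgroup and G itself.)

8

G has 36 subgroups. Checking conjugation-invariance by order — order 1: 1/1 normal; order 2: 1/17 normal; order 4: 1/9 normal; order 8: 1/5 normal; order 16: 3/3 normal; order 32: 1/1 normal.
Total normal subgroups: 8.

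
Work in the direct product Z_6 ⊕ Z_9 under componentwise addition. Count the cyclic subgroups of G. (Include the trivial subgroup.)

Group the elements of G by the cyclic subgroup they generate; each cyclic subgroup of order d accounts for φ(d) elements.
Cyclic subgroups by order — order 1: 1; order 2: 1; order 3: 4; order 6: 4; order 9: 3; order 18: 3.
Total: 16.

16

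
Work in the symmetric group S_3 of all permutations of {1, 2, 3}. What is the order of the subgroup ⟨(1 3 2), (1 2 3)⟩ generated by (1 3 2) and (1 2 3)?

3

|⟨(1 3 2)⟩| = 3 and |⟨(1 2 3)⟩| = 3, so |H| is a multiple of lcm(3, 3) = 3 and divides |G| = 6.
Closing under the operation: H = {e, (1 2 3), (1 3 2)}, so |H| = 3.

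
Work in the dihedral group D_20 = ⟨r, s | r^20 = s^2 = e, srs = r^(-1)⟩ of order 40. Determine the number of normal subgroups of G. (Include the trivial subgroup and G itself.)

G has 48 subgroups. Checking conjugation-invariance by order — order 1: 1/1 normal; order 2: 1/21 normal; order 4: 1/11 normal; order 5: 1/1 normal; order 8: 0/5 normal; order 10: 1/5 normal; order 20: 3/3 normal; order 40: 1/1 normal.
Total normal subgroups: 9.

9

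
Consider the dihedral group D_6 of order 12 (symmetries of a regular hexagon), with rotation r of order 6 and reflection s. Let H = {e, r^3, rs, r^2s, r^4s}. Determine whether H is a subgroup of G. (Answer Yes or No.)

No

|H| = 5 does not divide |G| = 12, so by Lagrange H is not a subgroup.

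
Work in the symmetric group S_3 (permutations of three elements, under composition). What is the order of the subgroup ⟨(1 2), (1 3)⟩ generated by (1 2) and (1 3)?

|⟨(1 2)⟩| = 2 and |⟨(1 3)⟩| = 2, so |H| is a multiple of lcm(2, 2) = 2 and divides |G| = 6.
Closing {(1 2), (1 3)} under the group operation gives all of G, so |H| = 6.

6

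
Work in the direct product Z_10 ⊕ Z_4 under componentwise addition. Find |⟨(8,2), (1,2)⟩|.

|⟨(8,2)⟩| = 10 and |⟨(1,2)⟩| = 10, so |H| is a multiple of lcm(10, 10) = 10 and divides |G| = 40.
Closing under the operation: H = {(0,0), (0,2), (1,0), (1,2), (2,0), (2,2), (3,0), (3,2), (4,0), (4,2), (5,0), (5,2), (6,0), (6,2), (7,0), (7,2), (8,0), (8,2), (9,0), (9,2)}, so |H| = 20.

20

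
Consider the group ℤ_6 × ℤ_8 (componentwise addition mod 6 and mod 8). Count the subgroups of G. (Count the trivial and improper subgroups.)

|G| = 48, so by Lagrange every subgroup order divides 48. Divisors: 1, 2, 3, 4, 6, 8, 12, 16, 24, 48.
Subgroups by order — order 1: 1; order 2: 3; order 3: 1; order 4: 3; order 6: 3; order 8: 3; order 12: 3; order 16: 1; order 24: 3; order 48: 1.
Total: 1 + 3 + 1 + 3 + 3 + 3 + 3 + 1 + 3 + 1 = 22.

22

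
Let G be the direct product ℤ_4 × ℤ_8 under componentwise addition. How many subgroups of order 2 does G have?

|G| = 32 and 2 | 32, so subgroups of order 2 are possible by Lagrange.
The subgroups of order 2 are: {(0,0), (0,4)}; {(0,0), (2,0)}; {(0,0), (2,4)}.
So G has 3 subgroups of order 2.

3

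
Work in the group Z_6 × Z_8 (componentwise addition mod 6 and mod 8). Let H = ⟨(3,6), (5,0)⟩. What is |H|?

24

|⟨(3,6)⟩| = 4 and |⟨(5,0)⟩| = 6, so |H| is a multiple of lcm(4, 6) = 12 and divides |G| = 48.
Closing under the operation: H = {(0,0), (0,2), (0,4), (0,6), (1,0), (1,2), (1,4), (1,6), (2,0), (2,2), (2,4), (2,6), (3,0), (3,2), (3,4), (3,6), (4,0), (4,2), (4,4), (4,6), (5,0), (5,2), (5,4), (5,6)}, so |H| = 24.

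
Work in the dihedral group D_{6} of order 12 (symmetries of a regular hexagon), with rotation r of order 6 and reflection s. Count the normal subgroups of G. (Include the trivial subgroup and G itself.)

G has 16 subgroups. Checking conjugation-invariance by order — order 1: 1/1 normal; order 2: 1/7 normal; order 3: 1/1 normal; order 4: 0/3 normal; order 6: 3/3 normal; order 12: 1/1 normal.
Total normal subgroups: 7.

7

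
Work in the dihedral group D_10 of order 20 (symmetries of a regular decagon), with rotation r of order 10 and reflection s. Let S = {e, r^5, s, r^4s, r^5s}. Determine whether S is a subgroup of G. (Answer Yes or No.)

Closure fails: s · r^4s = r^6 ∉ S. So S is not a subgroup.

No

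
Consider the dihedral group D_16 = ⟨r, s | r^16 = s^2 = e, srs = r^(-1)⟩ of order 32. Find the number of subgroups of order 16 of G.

3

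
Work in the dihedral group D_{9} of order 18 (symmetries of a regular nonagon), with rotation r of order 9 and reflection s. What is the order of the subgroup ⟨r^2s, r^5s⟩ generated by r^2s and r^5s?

|⟨r^2s⟩| = 2 and |⟨r^5s⟩| = 2, so |H| is a multiple of lcm(2, 2) = 2 and divides |G| = 18.
Closing under the operation: H = {e, r^3, r^6, r^2s, r^5s, r^8s}, so |H| = 6.

6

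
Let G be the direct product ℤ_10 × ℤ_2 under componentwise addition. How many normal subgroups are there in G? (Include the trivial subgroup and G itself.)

10

G is abelian, so every subgroup is normal.
G has 10 subgroups in total, hence 10 normal subgroups.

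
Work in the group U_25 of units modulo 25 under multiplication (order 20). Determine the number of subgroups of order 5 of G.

1

|G| = 20 and 5 | 20, so subgroups of order 5 are possible by Lagrange.
The subgroups of order 5 are: {1, 6, 11, 16, 21}.
So G has 1 subgroup of order 5.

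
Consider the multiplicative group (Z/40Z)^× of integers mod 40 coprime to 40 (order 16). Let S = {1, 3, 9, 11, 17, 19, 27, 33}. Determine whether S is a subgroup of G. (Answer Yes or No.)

Yes

|S| = 8 divides |G| = 16, consistent with Lagrange.
S contains the identity, every element's inverse is in S, and S is closed under ·: it is a subgroup.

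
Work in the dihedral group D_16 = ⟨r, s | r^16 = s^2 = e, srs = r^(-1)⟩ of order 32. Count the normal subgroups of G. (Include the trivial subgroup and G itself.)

G has 36 subgroups. Checking conjugation-invariance by order — order 1: 1/1 normal; order 2: 1/17 normal; order 4: 1/9 normal; order 8: 1/5 normal; order 16: 3/3 normal; order 32: 1/1 normal.
Total normal subgroups: 8.

8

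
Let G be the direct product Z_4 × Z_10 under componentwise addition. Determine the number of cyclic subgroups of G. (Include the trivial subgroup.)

12

A cyclic subgroup of order d is generated by each of its φ(d) elements of order d, so the cyclic subgroups of order d number (#elements of order d)/φ(d).
Cyclic subgroups by order — order 1: 1; order 2: 3; order 4: 2; order 5: 1; order 10: 3; order 20: 2.
Total: 12.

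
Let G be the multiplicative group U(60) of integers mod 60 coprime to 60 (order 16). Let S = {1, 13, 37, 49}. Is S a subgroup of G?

Yes

|S| = 4 divides |G| = 16, consistent with Lagrange.
S contains the identity, every element's inverse is in S, and S is closed under ·: it is a subgroup.
In fact S = ⟨37⟩.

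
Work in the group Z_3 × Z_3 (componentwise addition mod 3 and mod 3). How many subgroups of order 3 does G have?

|G| = 9 and 3 | 9, so subgroups of order 3 are possible by Lagrange.
The subgroups of order 3 are: {(0,0), (0,1), (0,2)}; {(0,0), (1,0), (2,0)}; {(0,0), (1,1), (2,2)}; {(0,0), (1,2), (2,1)}.
So G has 4 subgroups of order 3.

4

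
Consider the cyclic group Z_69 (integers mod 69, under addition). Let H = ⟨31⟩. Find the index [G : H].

|⟨31⟩| = 69 and |G| = 69.
By Lagrange, [G : H] = |G|/|H| = 69/69 = 1.

1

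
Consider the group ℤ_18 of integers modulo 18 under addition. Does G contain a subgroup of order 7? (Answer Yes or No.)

7 does not divide |G| = 18, so by Lagrange no subgroup of order 7 exists.

No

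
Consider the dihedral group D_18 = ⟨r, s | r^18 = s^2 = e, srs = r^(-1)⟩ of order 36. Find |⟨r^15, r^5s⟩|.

12

|⟨r^15⟩| = 6 and |⟨r^5s⟩| = 2, so |H| is a multiple of lcm(6, 2) = 6 and divides |G| = 36.
Closing under the operation: H = {e, r^3, r^6, r^9, r^12, r^15, r^2s, r^5s, r^8s, r^11s, r^14s, r^17s}, so |H| = 12.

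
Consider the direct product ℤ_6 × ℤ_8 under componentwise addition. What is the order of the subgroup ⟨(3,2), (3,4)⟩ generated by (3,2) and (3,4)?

|⟨(3,2)⟩| = 4 and |⟨(3,4)⟩| = 2, so |H| is a multiple of lcm(4, 2) = 4 and divides |G| = 48.
Closing under the operation: H = {(0,0), (0,2), (0,4), (0,6), (3,0), (3,2), (3,4), (3,6)}, so |H| = 8.

8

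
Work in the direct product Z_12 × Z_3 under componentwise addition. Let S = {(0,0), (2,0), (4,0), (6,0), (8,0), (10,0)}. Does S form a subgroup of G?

|S| = 6 divides |G| = 36, consistent with Lagrange.
S contains the identity, every element's inverse is in S, and S is closed under +: it is a subgroup.
In fact S = ⟨(10,0)⟩.

Yes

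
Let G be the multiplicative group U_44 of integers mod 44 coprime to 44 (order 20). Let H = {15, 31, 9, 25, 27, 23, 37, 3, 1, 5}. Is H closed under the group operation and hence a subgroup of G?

|H| = 10 divides |G| = 20, consistent with Lagrange.
H contains the identity, every element's inverse is in H, and H is closed under ·: it is a subgroup.
In fact H = ⟨3⟩.

Yes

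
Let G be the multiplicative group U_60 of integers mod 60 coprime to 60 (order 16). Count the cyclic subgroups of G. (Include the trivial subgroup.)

Group the elements of G by the cyclic subgroup they generate; each cyclic subgroup of order d accounts for φ(d) elements.
Cyclic subgroups by order — order 1: 1; order 2: 7; order 4: 4.
Total: 12.

12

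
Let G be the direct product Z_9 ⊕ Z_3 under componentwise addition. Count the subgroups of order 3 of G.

4

|G| = 27 and 3 | 27, so subgroups of order 3 are possible by Lagrange.
The subgroups of order 3 are: {(0,0), (0,1), (0,2)}; {(0,0), (3,0), (6,0)}; {(0,0), (3,1), (6,2)}; {(0,0), (3,2), (6,1)}.
So G has 4 subgroups of order 3.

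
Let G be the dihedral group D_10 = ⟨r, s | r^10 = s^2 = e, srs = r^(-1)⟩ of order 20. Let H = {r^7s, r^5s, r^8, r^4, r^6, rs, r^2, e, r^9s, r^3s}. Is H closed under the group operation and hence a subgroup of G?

|H| = 10 divides |G| = 20, consistent with Lagrange.
H contains the identity, every element's inverse is in H, and H is closed under ·: it is a subgroup.

Yes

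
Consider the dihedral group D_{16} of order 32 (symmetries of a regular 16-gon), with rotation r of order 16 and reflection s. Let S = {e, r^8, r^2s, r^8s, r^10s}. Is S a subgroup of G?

No

|S| = 5 does not divide |G| = 32, so by Lagrange S is not a subgroup.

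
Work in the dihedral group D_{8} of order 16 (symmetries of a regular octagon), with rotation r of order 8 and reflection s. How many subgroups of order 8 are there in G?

3

|G| = 16 and 8 | 16, so subgroups of order 8 are possible by Lagrange.
The subgroups of order 8 are: {e, r, r^2, r^3, r^4, r^5, r^6, r^7}; {e, r^2, r^4, r^6, s, r^2s, r^4s, r^6s}; {e, r^2, r^4, r^6, rs, r^3s, r^5s, r^7s}.
So G has 3 subgroups of order 8.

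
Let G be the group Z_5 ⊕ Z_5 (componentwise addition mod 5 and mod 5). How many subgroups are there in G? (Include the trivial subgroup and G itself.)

|G| = 25, so by Lagrange every subgroup order divides 25. Divisors: 1, 5, 25.
Subgroups by order — order 1: 1; order 5: 6; order 25: 1.
Total: 1 + 6 + 1 = 8.

8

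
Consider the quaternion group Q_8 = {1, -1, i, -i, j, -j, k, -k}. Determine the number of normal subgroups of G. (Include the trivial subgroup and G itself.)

6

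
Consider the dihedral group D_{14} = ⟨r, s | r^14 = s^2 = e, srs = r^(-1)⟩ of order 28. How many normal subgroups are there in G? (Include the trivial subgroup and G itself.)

G has 28 subgroups. Checking conjugation-invariance by order — order 1: 1/1 normal; order 2: 1/15 normal; order 4: 0/7 normal; order 7: 1/1 normal; order 14: 3/3 normal; order 28: 1/1 normal.
Total normal subgroups: 7.

7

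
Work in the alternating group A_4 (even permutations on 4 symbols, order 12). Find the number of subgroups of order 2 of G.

3

|G| = 12 and 2 | 12, so subgroups of order 2 are possible by Lagrange.
The subgroups of order 2 are: {e, (1 2)(3 4)}; {e, (1 3)(2 4)}; {e, (1 4)(2 3)}.
So G has 3 subgroups of order 2.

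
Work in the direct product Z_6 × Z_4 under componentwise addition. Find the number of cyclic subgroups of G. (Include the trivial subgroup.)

12

Group the elements of G by the cyclic subgroup they generate; each cyclic subgroup of order d accounts for φ(d) elements.
Cyclic subgroups by order — order 1: 1; order 2: 3; order 3: 1; order 4: 2; order 6: 3; order 12: 2.
Total: 12.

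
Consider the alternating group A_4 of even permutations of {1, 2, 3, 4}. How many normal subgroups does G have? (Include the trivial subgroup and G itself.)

3

G has 10 subgroups. Checking conjugation-invariance by order — order 1: 1/1 normal; order 2: 0/3 normal; order 3: 0/4 normal; order 4: 1/1 normal; order 12: 1/1 normal.
Total normal subgroups: 3.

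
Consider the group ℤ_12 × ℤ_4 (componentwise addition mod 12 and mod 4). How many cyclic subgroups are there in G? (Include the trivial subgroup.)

A cyclic subgroup of order d is generated by each of its φ(d) elements of order d, so the cyclic subgroups of order d number (#elements of order d)/φ(d).
Cyclic subgroups by order — order 1: 1; order 2: 3; order 3: 1; order 4: 6; order 6: 3; order 12: 6.
Total: 20.

20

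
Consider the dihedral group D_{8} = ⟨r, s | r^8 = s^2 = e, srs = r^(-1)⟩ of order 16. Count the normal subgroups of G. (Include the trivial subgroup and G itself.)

7

G has 19 subgroups. Checking conjugation-invariance by order — order 1: 1/1 normal; order 2: 1/9 normal; order 4: 1/5 normal; order 8: 3/3 normal; order 16: 1/1 normal.
Total normal subgroups: 7.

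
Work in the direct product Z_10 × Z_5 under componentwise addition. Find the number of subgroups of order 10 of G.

|G| = 50 and 10 | 50, so subgroups of order 10 are possible by Lagrange.
The subgroups of order 10 are: {(0,0), (0,1), (0,2), (0,3), (0,4), (5,0), (5,1), (5,2), (5,3), (5,4)}; {(0,0), (1,0), (2,0), (3,0), (4,0), (5,0), (6,0), (7,0), (8,0), (9,0)}; {(0,0), (1,1), (2,2), (3,3), (4,4), (5,0), (6,1), (7,2), (8,3), (9,4)}; {(0,0), (1,2), (2,4), (3,1), (4,3), (5,0), (6,2), (7,4), (8,1), (9,3)}; … (6 in all).
So G has 6 subgroups of order 10.

6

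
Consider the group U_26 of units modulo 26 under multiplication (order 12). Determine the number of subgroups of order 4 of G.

|G| = 12 and 4 | 12, so subgroups of order 4 are possible by Lagrange.
The subgroups of order 4 are: {1, 5, 21, 25}.
So G has 1 subgroup of order 4.

1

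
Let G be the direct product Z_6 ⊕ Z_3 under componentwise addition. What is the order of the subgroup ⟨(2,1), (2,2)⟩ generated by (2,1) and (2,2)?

9

|⟨(2,1)⟩| = 3 and |⟨(2,2)⟩| = 3, so |H| is a multiple of lcm(3, 3) = 3 and divides |G| = 18.
Closing under the operation: H = {(0,0), (0,1), (0,2), (2,0), (2,1), (2,2), (4,0), (4,1), (4,2)}, so |H| = 9.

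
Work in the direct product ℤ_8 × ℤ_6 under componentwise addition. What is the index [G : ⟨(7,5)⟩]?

2

|⟨(7,5)⟩| = 24 and |G| = 48.
By Lagrange, [G : H] = |G|/|H| = 48/24 = 2.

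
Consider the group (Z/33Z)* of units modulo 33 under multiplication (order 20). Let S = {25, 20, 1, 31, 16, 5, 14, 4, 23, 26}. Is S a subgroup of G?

Yes

|S| = 10 divides |G| = 20, consistent with Lagrange.
S contains the identity, every element's inverse is in S, and S is closed under ·: it is a subgroup.
In fact S = ⟨5⟩.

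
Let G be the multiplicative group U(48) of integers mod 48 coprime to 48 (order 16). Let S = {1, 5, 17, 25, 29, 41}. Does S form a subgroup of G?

No

|S| = 6 does not divide |G| = 16, so by Lagrange S is not a subgroup.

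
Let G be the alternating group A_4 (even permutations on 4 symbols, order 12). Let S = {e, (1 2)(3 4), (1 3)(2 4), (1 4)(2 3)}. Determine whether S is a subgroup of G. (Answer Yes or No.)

|S| = 4 divides |G| = 12, consistent with Lagrange.
S contains the identity, every element's inverse is in S, and S is closed under ∘: it is a subgroup.

Yes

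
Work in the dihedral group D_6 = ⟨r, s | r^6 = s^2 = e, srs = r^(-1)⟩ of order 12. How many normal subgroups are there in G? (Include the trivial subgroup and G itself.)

7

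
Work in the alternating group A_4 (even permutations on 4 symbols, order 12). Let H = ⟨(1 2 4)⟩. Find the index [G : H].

|⟨(1 2 4)⟩| = 3 and |G| = 12.
By Lagrange, [G : H] = |G|/|H| = 12/3 = 4.

4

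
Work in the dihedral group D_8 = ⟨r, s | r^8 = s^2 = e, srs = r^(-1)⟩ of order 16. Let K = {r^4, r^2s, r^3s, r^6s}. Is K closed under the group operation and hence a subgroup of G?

No

The identity e ∉ K, so K is not a subgroup.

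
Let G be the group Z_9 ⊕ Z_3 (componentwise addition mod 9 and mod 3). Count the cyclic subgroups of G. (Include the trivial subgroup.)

8

A cyclic subgroup of order d is generated by each of its φ(d) elements of order d, so the cyclic subgroups of order d number (#elements of order d)/φ(d).
Cyclic subgroups by order — order 1: 1; order 3: 4; order 9: 3.
Total: 8.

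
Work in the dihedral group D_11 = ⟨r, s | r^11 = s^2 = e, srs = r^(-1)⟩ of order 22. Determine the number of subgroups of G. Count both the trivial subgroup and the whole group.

14

|G| = 22, so by Lagrange every subgroup order divides 22. Divisors: 1, 2, 11, 22.
Subgroups by order — order 1: 1; order 2: 11; order 11: 1; order 22: 1.
Total: 1 + 11 + 1 + 1 = 14.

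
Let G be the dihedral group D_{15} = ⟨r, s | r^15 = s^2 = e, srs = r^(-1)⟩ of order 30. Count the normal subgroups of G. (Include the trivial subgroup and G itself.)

G has 28 subgroups. Checking conjugation-invariance by order — order 1: 1/1 normal; order 2: 0/15 normal; order 3: 1/1 normal; order 5: 1/1 normal; order 6: 0/5 normal; order 10: 0/3 normal; order 15: 1/1 normal; order 30: 1/1 normal.
Total normal subgroups: 5.

5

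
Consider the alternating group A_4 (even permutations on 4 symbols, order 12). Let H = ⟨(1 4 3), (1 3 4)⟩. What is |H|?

|⟨(1 4 3)⟩| = 3 and |⟨(1 3 4)⟩| = 3, so |H| is a multiple of lcm(3, 3) = 3 and divides |G| = 12.
Closing under the operation: H = {e, (1 3 4), (1 4 3)}, so |H| = 3.

3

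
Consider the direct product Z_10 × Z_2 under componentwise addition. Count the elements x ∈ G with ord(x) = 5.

4

An element (a,b) has order lcm(ord(a), ord(b)); count pairs with lcm equal to 5.
Enumerating gives 4 such elements.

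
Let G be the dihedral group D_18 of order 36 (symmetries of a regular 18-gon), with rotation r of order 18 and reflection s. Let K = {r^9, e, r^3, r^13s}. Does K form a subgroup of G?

r^3 ∈ K but its inverse r^15 ∉ K, so K is not a subgroup.

No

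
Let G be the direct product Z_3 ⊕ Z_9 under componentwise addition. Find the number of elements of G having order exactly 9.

18

An element (a,b) has order lcm(ord(a), ord(b)); count pairs with lcm equal to 9.
Enumerating gives 18 such elements.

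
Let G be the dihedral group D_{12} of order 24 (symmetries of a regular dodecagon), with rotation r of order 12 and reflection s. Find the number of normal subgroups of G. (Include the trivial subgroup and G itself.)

9

G has 34 subgroups. Checking conjugation-invariance by order — order 1: 1/1 normal; order 2: 1/13 normal; order 3: 1/1 normal; order 4: 1/7 normal; order 6: 1/5 normal; order 8: 0/3 normal; order 12: 3/3 normal; order 24: 1/1 normal.
Total normal subgroups: 9.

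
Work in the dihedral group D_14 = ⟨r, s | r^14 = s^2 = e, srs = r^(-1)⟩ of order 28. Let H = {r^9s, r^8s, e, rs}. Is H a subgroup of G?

Closure fails: rs · r^9s = r^6 ∉ H. So H is not a subgroup.

No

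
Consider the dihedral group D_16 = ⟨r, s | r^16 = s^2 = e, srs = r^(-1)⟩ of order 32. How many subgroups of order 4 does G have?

9

|G| = 32 and 4 | 32, so subgroups of order 4 are possible by Lagrange.
The subgroups of order 4 are: {e, r^8, r^2s, r^10s}; {e, r^8, r^3s, r^11s}; {e, r^4, r^8, r^12}; {e, r^8, r^4s, r^12s}; … (9 in all).
So G has 9 subgroups of order 4.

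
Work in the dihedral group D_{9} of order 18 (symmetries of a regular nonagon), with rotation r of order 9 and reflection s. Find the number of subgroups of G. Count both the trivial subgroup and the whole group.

16

|G| = 18, so by Lagrange every subgroup order divides 18. Divisors: 1, 2, 3, 6, 9, 18.
Subgroups by order — order 1: 1; order 2: 9; order 3: 1; order 6: 3; order 9: 1; order 18: 1.
Total: 1 + 9 + 1 + 3 + 1 + 1 = 16.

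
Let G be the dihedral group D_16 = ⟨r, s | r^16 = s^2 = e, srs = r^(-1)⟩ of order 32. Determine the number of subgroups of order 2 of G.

17

|G| = 32 and 2 | 32, so subgroups of order 2 are possible by Lagrange.
The subgroups of order 2 are: {e, r^10s}; {e, r^11s}; {e, r^12s}; {e, r^13s}; … (17 in all).
So G has 17 subgroups of order 2.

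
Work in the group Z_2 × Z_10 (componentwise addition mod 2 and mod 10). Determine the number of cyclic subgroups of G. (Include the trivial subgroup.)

Group the elements of G by the cyclic subgroup they generate; each cyclic subgroup of order d accounts for φ(d) elements.
Cyclic subgroups by order — order 1: 1; order 2: 3; order 5: 1; order 10: 3.
Total: 8.

8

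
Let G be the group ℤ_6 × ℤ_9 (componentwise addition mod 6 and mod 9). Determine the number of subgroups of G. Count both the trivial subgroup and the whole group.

20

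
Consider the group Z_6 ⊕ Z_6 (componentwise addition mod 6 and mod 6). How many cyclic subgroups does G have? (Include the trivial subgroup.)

A cyclic subgroup of order d is generated by each of its φ(d) elements of order d, so the cyclic subgroups of order d number (#elements of order d)/φ(d).
Cyclic subgroups by order — order 1: 1; order 2: 3; order 3: 4; order 6: 12.
Total: 20.

20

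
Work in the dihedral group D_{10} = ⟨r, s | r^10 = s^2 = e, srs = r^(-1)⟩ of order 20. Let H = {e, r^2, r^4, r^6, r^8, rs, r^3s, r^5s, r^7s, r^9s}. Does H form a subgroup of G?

Yes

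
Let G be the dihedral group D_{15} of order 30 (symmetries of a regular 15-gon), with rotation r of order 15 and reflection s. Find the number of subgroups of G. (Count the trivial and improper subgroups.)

28

|G| = 30, so by Lagrange every subgroup order divides 30. Divisors: 1, 2, 3, 5, 6, 10, 15, 30.
Subgroups by order — order 1: 1; order 2: 15; order 3: 1; order 5: 1; order 6: 5; order 10: 3; order 15: 1; order 30: 1.
Total: 1 + 15 + 1 + 1 + 5 + 3 + 1 + 1 = 28.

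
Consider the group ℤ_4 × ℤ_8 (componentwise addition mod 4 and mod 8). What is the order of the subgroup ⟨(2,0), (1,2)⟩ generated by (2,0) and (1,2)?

8

|⟨(2,0)⟩| = 2 and |⟨(1,2)⟩| = 4, so |H| is a multiple of lcm(2, 4) = 4 and divides |G| = 32.
Closing under the operation: H = {(0,0), (0,4), (1,2), (1,6), (2,0), (2,4), (3,2), (3,6)}, so |H| = 8.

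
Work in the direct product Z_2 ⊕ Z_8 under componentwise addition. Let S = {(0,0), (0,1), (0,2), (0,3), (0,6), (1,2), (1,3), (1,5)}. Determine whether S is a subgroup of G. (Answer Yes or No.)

(0,1) ∈ S but its inverse (0,7) ∉ S, so S is not a subgroup.

No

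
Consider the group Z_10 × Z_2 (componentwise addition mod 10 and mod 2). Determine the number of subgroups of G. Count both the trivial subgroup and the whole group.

10

|G| = 20, so by Lagrange every subgroup order divides 20. Divisors: 1, 2, 4, 5, 10, 20.
Subgroups by order — order 1: 1; order 2: 3; order 4: 1; order 5: 1; order 10: 3; order 20: 1.
Total: 1 + 3 + 1 + 1 + 3 + 1 = 10.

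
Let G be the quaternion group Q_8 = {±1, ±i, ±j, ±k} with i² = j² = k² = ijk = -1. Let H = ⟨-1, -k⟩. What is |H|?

|⟨-1⟩| = 2 and |⟨-k⟩| = 4, so |H| is a multiple of lcm(2, 4) = 4 and divides |G| = 8.
Closing under the operation: H = {1, -1, k, -k}, so |H| = 4.

4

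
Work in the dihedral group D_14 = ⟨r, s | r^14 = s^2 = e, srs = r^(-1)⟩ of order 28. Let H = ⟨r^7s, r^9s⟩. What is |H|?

14

|⟨r^7s⟩| = 2 and |⟨r^9s⟩| = 2, so |H| is a multiple of lcm(2, 2) = 2 and divides |G| = 28.
Closing under the operation: H = {e, r^2, r^4, r^6, r^8, r^10, r^12, rs, r^3s, r^5s, r^7s, r^9s, r^11s, r^13s}, so |H| = 14.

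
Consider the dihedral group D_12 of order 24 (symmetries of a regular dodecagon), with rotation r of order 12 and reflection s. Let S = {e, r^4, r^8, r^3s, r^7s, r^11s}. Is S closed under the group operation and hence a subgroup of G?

Yes

|S| = 6 divides |G| = 24, consistent with Lagrange.
S contains the identity, every element's inverse is in S, and S is closed under ·: it is a subgroup.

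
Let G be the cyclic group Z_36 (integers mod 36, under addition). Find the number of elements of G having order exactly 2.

1

In a cyclic group of order 36, the number of elements of order d (for d | 36) is φ(d).
φ(2) = 1.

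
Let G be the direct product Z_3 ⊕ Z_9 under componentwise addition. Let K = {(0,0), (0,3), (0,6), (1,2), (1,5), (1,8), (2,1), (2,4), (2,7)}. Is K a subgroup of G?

Yes

|K| = 9 divides |G| = 27, consistent with Lagrange.
K contains the identity, every element's inverse is in K, and K is closed under +: it is a subgroup.
In fact K = ⟨(2,4)⟩.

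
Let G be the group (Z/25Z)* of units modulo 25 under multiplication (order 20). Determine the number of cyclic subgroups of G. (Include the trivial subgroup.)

6

Group the elements of G by the cyclic subgroup they generate; each cyclic subgroup of order d accounts for φ(d) elements.
Cyclic subgroups by order — order 1: 1; order 2: 1; order 4: 1; order 5: 1; order 10: 1; order 20: 1.
Total: 6.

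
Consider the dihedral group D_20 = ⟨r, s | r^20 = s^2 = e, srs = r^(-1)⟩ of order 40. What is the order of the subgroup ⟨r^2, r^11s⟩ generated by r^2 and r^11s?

20

|⟨r^2⟩| = 10 and |⟨r^11s⟩| = 2, so |H| is a multiple of lcm(10, 2) = 10 and divides |G| = 40.
Closing under the operation: H = {e, r^2, r^4, r^6, r^8, r^10, r^12, r^14, r^16, r^18, rs, r^3s, r^5s, r^7s, r^9s, r^11s, r^13s, r^15s, r^17s, r^19s}, so |H| = 20.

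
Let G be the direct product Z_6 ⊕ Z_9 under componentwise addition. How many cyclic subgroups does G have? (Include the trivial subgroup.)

16

Each element a generates a cyclic subgroup ⟨a⟩; distinct elements may generate the same one (a cyclic group of order d has φ(d) generators).
Cyclic subgroups by order — order 1: 1; order 2: 1; order 3: 4; order 6: 4; order 9: 3; order 18: 3.
Total: 16.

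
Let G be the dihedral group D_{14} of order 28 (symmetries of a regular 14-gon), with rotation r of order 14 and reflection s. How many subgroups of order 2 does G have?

15

|G| = 28 and 2 | 28, so subgroups of order 2 are possible by Lagrange.
The subgroups of order 2 are: {e, r^10s}; {e, r^11s}; {e, r^12s}; {e, r^13s}; … (15 in all).
So G has 15 subgroups of order 2.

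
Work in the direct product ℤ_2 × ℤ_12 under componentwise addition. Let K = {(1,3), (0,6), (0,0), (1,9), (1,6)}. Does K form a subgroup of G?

|K| = 5 does not divide |G| = 24, so by Lagrange K is not a subgroup.

No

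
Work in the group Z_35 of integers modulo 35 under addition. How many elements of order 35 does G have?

24

In a cyclic group of order 35, the number of elements of order d (for d | 35) is φ(d).
φ(35) = 24.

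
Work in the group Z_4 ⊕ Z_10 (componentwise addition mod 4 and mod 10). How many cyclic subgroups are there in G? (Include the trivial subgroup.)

12

Each element a generates a cyclic subgroup ⟨a⟩; distinct elements may generate the same one (a cyclic group of order d has φ(d) generators).
Cyclic subgroups by order — order 1: 1; order 2: 3; order 4: 2; order 5: 1; order 10: 3; order 20: 2.
Total: 12.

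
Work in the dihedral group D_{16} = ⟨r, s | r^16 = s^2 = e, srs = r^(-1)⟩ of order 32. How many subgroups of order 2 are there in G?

|G| = 32 and 2 | 32, so subgroups of order 2 are possible by Lagrange.
The subgroups of order 2 are: {e, r^10s}; {e, r^11s}; {e, r^12s}; {e, r^13s}; … (17 in all).
So G has 17 subgroups of order 2.

17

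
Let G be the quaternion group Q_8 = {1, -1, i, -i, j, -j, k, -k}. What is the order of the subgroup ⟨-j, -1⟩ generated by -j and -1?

4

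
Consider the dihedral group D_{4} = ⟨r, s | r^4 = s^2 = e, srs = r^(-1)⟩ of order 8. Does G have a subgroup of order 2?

Yes

2 | 8. A subgroup of order 2 is {e, r^2}.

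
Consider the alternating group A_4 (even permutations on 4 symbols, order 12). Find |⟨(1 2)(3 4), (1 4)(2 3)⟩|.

4

|⟨(1 2)(3 4)⟩| = 2 and |⟨(1 4)(2 3)⟩| = 2, so |H| is a multiple of lcm(2, 2) = 2 and divides |G| = 12.
Closing under the operation: H = {e, (1 2)(3 4), (1 3)(2 4), (1 4)(2 3)}, so |H| = 4.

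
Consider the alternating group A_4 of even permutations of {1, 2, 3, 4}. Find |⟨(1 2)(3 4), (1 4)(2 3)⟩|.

|⟨(1 2)(3 4)⟩| = 2 and |⟨(1 4)(2 3)⟩| = 2, so |H| is a multiple of lcm(2, 2) = 2 and divides |G| = 12.
Closing under the operation: H = {e, (1 2)(3 4), (1 3)(2 4), (1 4)(2 3)}, so |H| = 4.

4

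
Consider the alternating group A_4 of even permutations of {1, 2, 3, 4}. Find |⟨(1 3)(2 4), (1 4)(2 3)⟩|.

4

|⟨(1 3)(2 4)⟩| = 2 and |⟨(1 4)(2 3)⟩| = 2, so |H| is a multiple of lcm(2, 2) = 2 and divides |G| = 12.
Closing under the operation: H = {e, (1 2)(3 4), (1 3)(2 4), (1 4)(2 3)}, so |H| = 4.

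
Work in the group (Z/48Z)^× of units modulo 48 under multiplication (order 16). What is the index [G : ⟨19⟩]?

|⟨19⟩| = 4 and |G| = 16.
By Lagrange, [G : H] = |G|/|H| = 16/4 = 4.

4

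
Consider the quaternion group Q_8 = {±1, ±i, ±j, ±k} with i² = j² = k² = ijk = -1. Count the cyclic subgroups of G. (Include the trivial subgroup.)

Each element a generates a cyclic subgroup ⟨a⟩; distinct elements may generate the same one (a cyclic group of order d has φ(d) generators).
Cyclic subgroups by order — order 1: 1; order 2: 1; order 4: 3.
Total: 5.

5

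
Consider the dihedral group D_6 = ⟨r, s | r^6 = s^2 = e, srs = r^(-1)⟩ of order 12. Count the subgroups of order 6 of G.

|G| = 12 and 6 | 12, so subgroups of order 6 are possible by Lagrange.
The subgroups of order 6 are: {e, r, r^2, r^3, r^4, r^5}; {e, r^2, r^4, s, r^2s, r^4s}; {e, r^2, r^4, rs, r^3s, r^5s}.
So G has 3 subgroups of order 6.

3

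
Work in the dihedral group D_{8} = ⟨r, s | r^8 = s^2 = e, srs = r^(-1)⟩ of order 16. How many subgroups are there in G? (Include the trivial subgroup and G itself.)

|G| = 16, so by Lagrange every subgroup order divides 16. Divisors: 1, 2, 4, 8, 16.
Subgroups by order — order 1: 1; order 2: 9; order 4: 5; order 8: 3; order 16: 1.
Total: 1 + 9 + 5 + 3 + 1 = 19.

19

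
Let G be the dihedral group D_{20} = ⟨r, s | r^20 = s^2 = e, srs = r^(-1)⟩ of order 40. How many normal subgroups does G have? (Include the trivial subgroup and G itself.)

9

G has 48 subgroups. Checking conjugation-invariance by order — order 1: 1/1 normal; order 2: 1/21 normal; order 4: 1/11 normal; order 5: 1/1 normal; order 8: 0/5 normal; order 10: 1/5 normal; order 20: 3/3 normal; order 40: 1/1 normal.
Total normal subgroups: 9.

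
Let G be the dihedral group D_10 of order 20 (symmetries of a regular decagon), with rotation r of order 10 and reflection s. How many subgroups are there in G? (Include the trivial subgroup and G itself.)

22

|G| = 20, so by Lagrange every subgroup order divides 20. Divisors: 1, 2, 4, 5, 10, 20.
Subgroups by order — order 1: 1; order 2: 11; order 4: 5; order 5: 1; order 10: 3; order 20: 1.
Total: 1 + 11 + 5 + 1 + 3 + 1 = 22.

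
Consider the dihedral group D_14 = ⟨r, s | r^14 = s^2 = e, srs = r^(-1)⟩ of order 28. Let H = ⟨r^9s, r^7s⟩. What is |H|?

|⟨r^9s⟩| = 2 and |⟨r^7s⟩| = 2, so |H| is a multiple of lcm(2, 2) = 2 and divides |G| = 28.
Closing under the operation: H = {e, r^2, r^4, r^6, r^8, r^10, r^12, rs, r^3s, r^5s, r^7s, r^9s, r^11s, r^13s}, so |H| = 14.

14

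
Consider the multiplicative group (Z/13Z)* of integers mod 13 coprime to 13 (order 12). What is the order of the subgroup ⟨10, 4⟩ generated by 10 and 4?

|⟨10⟩| = 6 and |⟨4⟩| = 6, so |H| is a multiple of lcm(6, 6) = 6 and divides |G| = 12.
Closing under the operation: H = {1, 3, 4, 9, 10, 12}, so |H| = 6.

6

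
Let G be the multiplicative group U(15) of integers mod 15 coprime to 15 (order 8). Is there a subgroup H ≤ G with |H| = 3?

3 does not divide |G| = 8, so by Lagrange no subgroup of order 3 exists.

No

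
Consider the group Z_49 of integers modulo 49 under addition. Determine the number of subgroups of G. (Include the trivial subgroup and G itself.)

3

Subgroups of the cyclic group Z_49 correspond bijectively to divisors of 49.
Divisors of 49: 1, 7, 49.
So Z_49 has 3 subgroups.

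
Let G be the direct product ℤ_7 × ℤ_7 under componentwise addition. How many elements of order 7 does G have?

48

An element (a,b) has order lcm(ord(a), ord(b)); count pairs with lcm equal to 7.
Enumerating gives 48 such elements.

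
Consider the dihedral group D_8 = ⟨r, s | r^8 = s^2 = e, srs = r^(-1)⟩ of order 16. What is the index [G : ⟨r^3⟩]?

2

|⟨r^3⟩| = 8 and |G| = 16.
By Lagrange, [G : H] = |G|/|H| = 16/8 = 2.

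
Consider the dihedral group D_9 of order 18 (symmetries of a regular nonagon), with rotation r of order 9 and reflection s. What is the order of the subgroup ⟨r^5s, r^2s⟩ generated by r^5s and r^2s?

6

|⟨r^5s⟩| = 2 and |⟨r^2s⟩| = 2, so |H| is a multiple of lcm(2, 2) = 2 and divides |G| = 18.
Closing under the operation: H = {e, r^3, r^6, r^2s, r^5s, r^8s}, so |H| = 6.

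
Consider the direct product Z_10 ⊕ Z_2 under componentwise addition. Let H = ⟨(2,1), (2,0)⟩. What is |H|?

10

|⟨(2,1)⟩| = 10 and |⟨(2,0)⟩| = 5, so |H| is a multiple of lcm(10, 5) = 10 and divides |G| = 20.
Closing under the operation: H = {(0,0), (0,1), (2,0), (2,1), (4,0), (4,1), (6,0), (6,1), (8,0), (8,1)}, so |H| = 10.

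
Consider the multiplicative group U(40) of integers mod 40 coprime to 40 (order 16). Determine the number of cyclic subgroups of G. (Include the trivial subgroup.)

12

Each element a generates a cyclic subgroup ⟨a⟩; distinct elements may generate the same one (a cyclic group of order d has φ(d) generators).
Cyclic subgroups by order — order 1: 1; order 2: 7; order 4: 4.
Total: 12.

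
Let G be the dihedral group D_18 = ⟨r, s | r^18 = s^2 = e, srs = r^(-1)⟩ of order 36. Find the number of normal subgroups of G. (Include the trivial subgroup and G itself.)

9

G has 45 subgroups. Checking conjugation-invariance by order — order 1: 1/1 normal; order 2: 1/19 normal; order 3: 1/1 normal; order 4: 0/9 normal; order 6: 1/7 normal; order 9: 1/1 normal; order 12: 0/3 normal; order 18: 3/3 normal; order 36: 1/1 normal.
Total normal subgroups: 9.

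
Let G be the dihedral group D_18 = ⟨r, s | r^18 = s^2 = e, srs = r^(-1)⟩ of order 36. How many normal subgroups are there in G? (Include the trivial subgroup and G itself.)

G has 45 subgroups. Checking conjugation-invariance by order — order 1: 1/1 normal; order 2: 1/19 normal; order 3: 1/1 normal; order 4: 0/9 normal; order 6: 1/7 normal; order 9: 1/1 normal; order 12: 0/3 normal; order 18: 3/3 normal; order 36: 1/1 normal.
Total normal subgroups: 9.

9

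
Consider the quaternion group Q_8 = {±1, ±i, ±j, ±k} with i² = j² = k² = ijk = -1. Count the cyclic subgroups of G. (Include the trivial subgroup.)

Each element a generates a cyclic subgroup ⟨a⟩; distinct elements may generate the same one (a cyclic group of order d has φ(d) generators).
Cyclic subgroups by order — order 1: 1; order 2: 1; order 4: 3.
Total: 5.

5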